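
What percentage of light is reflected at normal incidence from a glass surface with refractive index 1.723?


Fresnel reflectance at normal incidence:
  R = ((n - 1)/(n + 1))^2
  (n - 1)/(n + 1) = (1.723 - 1)/(1.723 + 1) = 0.265516
  R = 0.265516^2 = 0.0704987
  R(%) = 0.0704987 * 100 = 7.05%

7.05%


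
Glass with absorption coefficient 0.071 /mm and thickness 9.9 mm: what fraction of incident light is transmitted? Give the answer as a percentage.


Beer-Lambert law: T = exp(-alpha * thickness)
  exponent = -0.071 * 9.9 = -0.7029
  T = exp(-0.7029) = 0.4951
  Percentage = 0.4951 * 100 = 49.51%

49.51%


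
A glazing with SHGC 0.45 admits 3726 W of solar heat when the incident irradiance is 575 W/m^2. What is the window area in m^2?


Rearrange Q = Area * SHGC * Irradiance:
  Area = Q / (SHGC * Irradiance)
  Area = 3726 / (0.45 * 575) = 14.4 m^2

14.4 m^2


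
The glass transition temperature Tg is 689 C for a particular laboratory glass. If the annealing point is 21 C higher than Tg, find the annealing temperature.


The annealing temperature is Tg plus the offset:
  T_anneal = 689 + 21 = 710 C

710 C


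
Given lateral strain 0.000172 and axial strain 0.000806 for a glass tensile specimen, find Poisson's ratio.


Poisson's ratio: nu = lateral strain / axial strain
  nu = 0.000172 / 0.000806 = 0.2134

0.2134


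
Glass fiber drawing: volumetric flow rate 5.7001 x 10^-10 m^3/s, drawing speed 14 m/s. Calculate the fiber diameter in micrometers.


Cross-sectional area from continuity:
  A = Q / v = 5.7001 x 10^-10 / 14 = 4.0715 x 10^-11 m^2
Diameter from circular cross-section:
  d = sqrt(4A / pi) * 10^6 (m -> um)
  d = sqrt(4 * 4.0715 x 10^-11 / pi) * 10^6 = 7.2 um

7.2 um


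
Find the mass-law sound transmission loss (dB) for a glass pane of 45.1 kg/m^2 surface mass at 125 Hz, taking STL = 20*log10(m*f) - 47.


Mass law: STL = 20 * log10(m * f) - 47
  m * f = 45.1 * 125 = 5637.5
  log10(5637.5) = 3.75109
  STL = 20 * 3.75109 - 47 = 75.0218 - 47 = 28.0 dB

28.0 dB


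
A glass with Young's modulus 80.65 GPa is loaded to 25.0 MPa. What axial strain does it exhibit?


Rearrange E = sigma / epsilon:
  epsilon = sigma / E
  E (MPa) = 80.65 * 1000 = 80650
  epsilon = 25.0 / 80650 = 0.00031

0.00031


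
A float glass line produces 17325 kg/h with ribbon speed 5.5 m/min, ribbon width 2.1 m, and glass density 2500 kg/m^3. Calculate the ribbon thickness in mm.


Ribbon cross-section from mass balance:
  Volume rate = throughput / density = 17325 / 2500 = 6.93 m^3/h
  thickness = volume rate / (speed * 60 * width), i.e.
  thickness = throughput / (60 * speed * width * density) * 1000
  thickness = 17325 / (60 * 5.5 * 2.1 * 2500) * 1000 = 10.0 mm

10.0 mm


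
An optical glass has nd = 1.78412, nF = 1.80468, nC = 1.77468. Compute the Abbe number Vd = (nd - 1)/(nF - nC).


Abbe number formula: Vd = (nd - 1) / (nF - nC)
  nd - 1 = 1.78412 - 1 = 0.78412
  nF - nC = 1.80468 - 1.77468 = 0.03
  Vd = 0.78412 / 0.03 = 26.14

26.14


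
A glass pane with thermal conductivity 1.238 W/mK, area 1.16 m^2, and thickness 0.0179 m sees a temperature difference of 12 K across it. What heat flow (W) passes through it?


Fourier's law: Q = k * A * dT / t
  Q = 1.238 * 1.16 * 12 / 0.0179
  Q = 17.23296 / 0.0179 = 962.7 W

962.7 W


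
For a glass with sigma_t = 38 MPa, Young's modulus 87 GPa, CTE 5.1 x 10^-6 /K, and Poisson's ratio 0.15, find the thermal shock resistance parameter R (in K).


Thermal shock resistance: R = sigma * (1 - nu) / (E * alpha)
  Numerator = 38 * (1 - 0.15) = 32.3
  Denominator = 87 * 1000 * (5.1 x 10^-6) = 0.4437
  R = 32.3 / 0.4437 = 72.8 K

72.8 K


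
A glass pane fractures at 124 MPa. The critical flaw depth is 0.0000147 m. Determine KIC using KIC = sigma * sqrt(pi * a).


Fracture toughness: KIC = sigma * sqrt(pi * a)
  pi * a = pi * 0.0000147 = 0.000046181
  sqrt(pi * a) = 0.006796
  KIC = 124 * 0.006796 = 0.843 MPa*sqrt(m)

0.843 MPa*sqrt(m)


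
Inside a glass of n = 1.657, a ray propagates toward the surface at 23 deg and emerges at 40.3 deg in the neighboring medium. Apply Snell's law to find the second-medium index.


Apply Snell's law: n1 * sin(theta1) = n2 * sin(theta2)
  n2 = n1 * sin(theta1) / sin(theta2)
  sin(23) = 0.390731
  sin(40.3) = 0.64679
  n2 = 1.657 * 0.390731 / 0.64679 = 1.001

1.001


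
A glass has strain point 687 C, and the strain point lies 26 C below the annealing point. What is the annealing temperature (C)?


T_anneal = T_strain + gap:
  T_anneal = 687 + 26 = 713 C

713 C


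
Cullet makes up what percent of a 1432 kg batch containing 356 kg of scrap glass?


Cullet ratio = (cullet mass / total batch mass) * 100
  Ratio = 356 / 1432 * 100 = 24.86%

24.86%


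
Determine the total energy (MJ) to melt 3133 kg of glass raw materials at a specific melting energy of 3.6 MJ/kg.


Total energy = mass * specific energy
  E = 3133 * 3.6 = 11278.8 MJ

11278.8 MJ


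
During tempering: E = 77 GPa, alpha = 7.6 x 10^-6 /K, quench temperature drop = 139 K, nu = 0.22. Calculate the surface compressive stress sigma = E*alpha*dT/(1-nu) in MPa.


Tempering stress: sigma = E * alpha * dT / (1 - nu)
  E (MPa) = 77 * 1000 = 77000
  Numerator = 77000 * (7.6 x 10^-6) * 139 = 81.3428
  Denominator = 1 - 0.22 = 0.78
  sigma = 81.3428 / 0.78 = 104.3 MPa

104.3 MPa


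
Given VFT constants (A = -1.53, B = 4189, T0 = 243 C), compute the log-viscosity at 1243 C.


VFT equation: log(eta) = A + B / (T - T0)
  T - T0 = 1243 - 243 = 1000
  B / (T - T0) = 4189 / 1000 = 4.189
  log(eta) = -1.53 + 4.189 = 2.659

2.659


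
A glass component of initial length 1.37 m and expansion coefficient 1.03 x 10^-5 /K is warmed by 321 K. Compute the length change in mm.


Thermal expansion formula: dL = alpha * L0 * dT
  dL = (1.03 x 10^-5) * 1.37 * 321 = 0.00452963 m
Convert to mm: 0.00452963 * 1000 = 4.5296 mm

4.5296 mm


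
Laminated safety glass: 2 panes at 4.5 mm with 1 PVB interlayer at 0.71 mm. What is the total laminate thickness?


Total thickness = glass contribution + PVB contribution
  Glass: 2 * 4.5 = 9.0 mm
  PVB: 1 * 0.71 = 0.71 mm
  Total = 9.0 + 0.71 = 9.71 mm

9.71 mm


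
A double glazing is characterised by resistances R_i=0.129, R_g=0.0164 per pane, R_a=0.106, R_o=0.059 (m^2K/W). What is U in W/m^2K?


Total thermal resistance (series):
  R_total = R_in + R_glass + R_air + R_glass + R_out
  R_total = 0.129 + 0.0164 + 0.106 + 0.0164 + 0.059 = 0.3268 m^2K/W
U-value = 1 / R_total = 1 / 0.3268 = 3.06 W/m^2K

3.06 W/m^2K


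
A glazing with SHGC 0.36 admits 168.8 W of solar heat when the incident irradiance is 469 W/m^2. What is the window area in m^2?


Rearrange Q = Area * SHGC * Irradiance:
  Area = Q / (SHGC * Irradiance)
  Area = 168.8 / (0.36 * 469) = 1.0 m^2

1.0 m^2


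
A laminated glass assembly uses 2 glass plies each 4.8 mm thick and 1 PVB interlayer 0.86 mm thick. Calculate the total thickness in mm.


Total thickness = glass contribution + PVB contribution
  Glass: 2 * 4.8 = 9.6 mm
  PVB: 1 * 0.86 = 0.86 mm
  Total = 9.6 + 0.86 = 10.46 mm

10.46 mm


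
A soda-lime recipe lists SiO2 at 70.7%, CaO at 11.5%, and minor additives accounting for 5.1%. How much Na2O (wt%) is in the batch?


Pieces sum to 100%:
  Na2O = 100 - (SiO2 + CaO + others)
  Na2O = 100 - (70.7 + 11.5 + 5.1) = 12.7%

12.7%


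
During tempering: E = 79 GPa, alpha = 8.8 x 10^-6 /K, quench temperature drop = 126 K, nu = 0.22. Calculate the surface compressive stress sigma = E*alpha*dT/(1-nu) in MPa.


Tempering stress: sigma = E * alpha * dT / (1 - nu)
  E (MPa) = 79 * 1000 = 79000
  Numerator = 79000 * (8.8 x 10^-6) * 126 = 87.5952
  Denominator = 1 - 0.22 = 0.78
  sigma = 87.5952 / 0.78 = 112.3 MPa

112.3 MPa


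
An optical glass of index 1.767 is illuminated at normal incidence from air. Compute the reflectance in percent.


Fresnel reflectance at normal incidence:
  R = ((n - 1)/(n + 1))^2
  (n - 1)/(n + 1) = (1.767 - 1)/(1.767 + 1) = 0.277196
  R = 0.277196^2 = 0.0768376
  R(%) = 0.0768376 * 100 = 7.684%

7.684%


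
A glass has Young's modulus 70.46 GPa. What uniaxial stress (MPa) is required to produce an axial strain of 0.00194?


Rearrange E = sigma / epsilon:
  sigma = E * epsilon
  E (MPa) = 70.46 * 1000 = 70460
  sigma = 70460 * 0.00194 = 136.69 MPa

136.69 MPa


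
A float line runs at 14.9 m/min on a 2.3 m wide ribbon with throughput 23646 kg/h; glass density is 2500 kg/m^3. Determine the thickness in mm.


Ribbon cross-section from mass balance:
  Volume rate = throughput / density = 23646 / 2500 = 9.4584 m^3/h
  thickness = volume rate / (speed * 60 * width), i.e.
  thickness = throughput / (60 * speed * width * density) * 1000
  thickness = 23646 / (60 * 14.9 * 2.3 * 2500) * 1000 = 4.6 mm

4.6 mm


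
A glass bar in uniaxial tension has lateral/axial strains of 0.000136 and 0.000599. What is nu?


Poisson's ratio: nu = lateral strain / axial strain
  nu = 0.000136 / 0.000599 = 0.227

0.227


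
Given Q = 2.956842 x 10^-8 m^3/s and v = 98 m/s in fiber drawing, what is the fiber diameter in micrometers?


Cross-sectional area from continuity:
  A = Q / v = 2.956842 x 10^-8 / 98 = 3.017186 x 10^-10 m^2
Diameter from circular cross-section:
  d = sqrt(4A / pi) * 10^6 (m -> um)
  d = sqrt(4 * 3.017186 x 10^-10 / pi) * 10^6 = 19.6 um

19.6 um


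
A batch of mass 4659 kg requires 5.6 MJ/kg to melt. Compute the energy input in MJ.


Total energy = mass * specific energy
  E = 4659 * 5.6 = 26090.4 MJ

26090.4 MJ


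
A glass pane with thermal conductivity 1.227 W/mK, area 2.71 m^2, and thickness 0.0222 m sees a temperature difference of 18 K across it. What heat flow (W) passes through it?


Fourier's law: Q = k * A * dT / t
  Q = 1.227 * 2.71 * 18 / 0.0222
  Q = 59.85306 / 0.0222 = 2696.1 W

2696.1 W


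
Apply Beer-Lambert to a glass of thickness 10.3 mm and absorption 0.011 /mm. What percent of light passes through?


Beer-Lambert law: T = exp(-alpha * thickness)
  exponent = -0.011 * 10.3 = -0.1133
  T = exp(-0.1133) = 0.8929
  Percentage = 0.8929 * 100 = 89.29%

89.29%


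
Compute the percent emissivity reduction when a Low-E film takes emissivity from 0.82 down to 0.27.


Percentage reduction = (1 - coated/uncoated) * 100
  Ratio = 0.27 / 0.82 = 0.3293
  Reduction = (1 - 0.3293) * 100 = 67.1%

67.1%


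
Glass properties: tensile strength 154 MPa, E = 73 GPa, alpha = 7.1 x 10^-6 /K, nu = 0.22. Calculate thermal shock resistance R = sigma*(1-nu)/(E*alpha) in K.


Thermal shock resistance: R = sigma * (1 - nu) / (E * alpha)
  Numerator = 154 * (1 - 0.22) = 120.12
  Denominator = 73 * 1000 * (7.1 x 10^-6) = 0.5183
  R = 120.12 / 0.5183 = 231.8 K

231.8 K


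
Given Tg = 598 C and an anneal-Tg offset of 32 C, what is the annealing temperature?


The annealing temperature is Tg plus the offset:
  T_anneal = 598 + 32 = 630 C

630 C


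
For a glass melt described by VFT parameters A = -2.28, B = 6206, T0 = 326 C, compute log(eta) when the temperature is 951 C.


VFT equation: log(eta) = A + B / (T - T0)
  T - T0 = 951 - 326 = 625
  B / (T - T0) = 6206 / 625 = 9.93
  log(eta) = -2.28 + 9.93 = 7.65

7.65


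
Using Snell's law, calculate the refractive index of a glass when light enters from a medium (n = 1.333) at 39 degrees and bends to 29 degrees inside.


Apply Snell's law: n1 * sin(theta1) = n2 * sin(theta2)
  n2 = n1 * sin(theta1) / sin(theta2)
  sin(39) = 0.62932
  sin(29) = 0.48481
  n2 = 1.333 * 0.62932 / 0.48481 = 1.7303

1.7303


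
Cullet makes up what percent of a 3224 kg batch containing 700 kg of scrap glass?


Cullet ratio = (cullet mass / total batch mass) * 100
  Ratio = 700 / 3224 * 100 = 21.71%

21.71%


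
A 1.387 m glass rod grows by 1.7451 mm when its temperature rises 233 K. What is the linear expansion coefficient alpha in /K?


Rearrange dL = alpha * L0 * dT for alpha:
  alpha = dL / (L0 * dT)
  alpha = (1.7451 / 1000) / (1.387 * 233) = 0.0000054 /K = 5.4 x 10^-6 /K

5.4 x 10^-6 /K


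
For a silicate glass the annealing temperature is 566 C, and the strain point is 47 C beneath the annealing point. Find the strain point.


Strain point = annealing point - difference:
  T_strain = 566 - 47 = 519 C

519 C


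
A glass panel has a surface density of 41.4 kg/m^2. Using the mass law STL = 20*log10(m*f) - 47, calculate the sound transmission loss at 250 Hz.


Mass law: STL = 20 * log10(m * f) - 47
  m * f = 41.4 * 250 = 10350
  log10(10350) = 4.01494
  STL = 20 * 4.01494 - 47 = 80.2988 - 47 = 33.3 dB

33.3 dB


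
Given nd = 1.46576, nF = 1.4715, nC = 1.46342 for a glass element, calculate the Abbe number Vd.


Abbe number formula: Vd = (nd - 1) / (nF - nC)
  nd - 1 = 1.46576 - 1 = 0.46576
  nF - nC = 1.4715 - 1.46342 = 0.00808
  Vd = 0.46576 / 0.00808 = 57.64

57.64


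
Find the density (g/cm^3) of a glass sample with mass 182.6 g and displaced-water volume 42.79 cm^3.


Use the definition of density:
  rho = mass / volume
  rho = 182.6 / 42.79 = 4.267 g/cm^3

4.267 g/cm^3


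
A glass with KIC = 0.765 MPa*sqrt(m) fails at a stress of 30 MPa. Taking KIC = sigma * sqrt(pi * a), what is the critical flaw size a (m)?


Rearrange KIC = sigma * sqrt(pi * a):
  sqrt(pi * a) = KIC / sigma
  sqrt(pi * a) = 0.765 / 30 = 0.0255
  a = (KIC / sigma)^2 / pi
  a = 0.0255^2 / pi = 0.000207 m

0.000207 m


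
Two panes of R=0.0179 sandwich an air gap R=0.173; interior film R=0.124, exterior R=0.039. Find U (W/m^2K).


Total thermal resistance (series):
  R_total = R_in + R_glass + R_air + R_glass + R_out
  R_total = 0.124 + 0.0179 + 0.173 + 0.0179 + 0.039 = 0.3718 m^2K/W
U-value = 1 / R_total = 1 / 0.3718 = 2.69 W/m^2K

2.69 W/m^2K


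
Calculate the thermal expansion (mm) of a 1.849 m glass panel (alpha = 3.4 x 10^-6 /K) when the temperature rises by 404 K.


Thermal expansion formula: dL = alpha * L0 * dT
  dL = (3.4 x 10^-6) * 1.849 * 404 = 0.00253979 m
Convert to mm: 0.00253979 * 1000 = 2.5398 mm

2.5398 mm


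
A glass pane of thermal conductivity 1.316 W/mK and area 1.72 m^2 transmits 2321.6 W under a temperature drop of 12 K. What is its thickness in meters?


Fourier's law: t = k * A * dT / Q
  t = 1.316 * 1.72 * 12 / 2321.6
  t = 27.16224 / 2321.6 = 0.0117 m

0.0117 m


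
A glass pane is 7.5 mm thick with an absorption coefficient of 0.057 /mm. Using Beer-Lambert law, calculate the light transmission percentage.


Beer-Lambert law: T = exp(-alpha * thickness)
  exponent = -0.057 * 7.5 = -0.4275
  T = exp(-0.4275) = 0.6521
  Percentage = 0.6521 * 100 = 65.21%

65.21%


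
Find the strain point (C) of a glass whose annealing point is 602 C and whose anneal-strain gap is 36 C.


Strain point = annealing point - difference:
  T_strain = 602 - 36 = 566 C

566 C


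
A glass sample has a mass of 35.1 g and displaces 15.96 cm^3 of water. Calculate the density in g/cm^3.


Use the definition of density:
  rho = mass / volume
  rho = 35.1 / 15.96 = 2.199 g/cm^3

2.199 g/cm^3


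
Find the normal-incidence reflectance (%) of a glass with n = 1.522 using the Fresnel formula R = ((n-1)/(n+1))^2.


Fresnel reflectance at normal incidence:
  R = ((n - 1)/(n + 1))^2
  (n - 1)/(n + 1) = (1.522 - 1)/(1.522 + 1) = 0.206979
  R = 0.206979^2 = 0.0428403
  R(%) = 0.0428403 * 100 = 4.284%

4.284%


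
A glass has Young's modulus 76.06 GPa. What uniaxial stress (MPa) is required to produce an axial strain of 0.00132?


Rearrange E = sigma / epsilon:
  sigma = E * epsilon
  E (MPa) = 76.06 * 1000 = 76060
  sigma = 76060 * 0.00132 = 100.4 MPa

100.4 MPa


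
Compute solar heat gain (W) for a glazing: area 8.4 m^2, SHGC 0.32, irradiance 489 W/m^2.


Solar heat gain: Q = Area * SHGC * Irradiance
  Q = 8.4 * 0.32 * 489 = 1314.4 W

1314.4 W


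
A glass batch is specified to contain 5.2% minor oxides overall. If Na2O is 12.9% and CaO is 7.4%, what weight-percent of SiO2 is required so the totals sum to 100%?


Known pieces sum to 100%:
  SiO2 = 100 - (others + Na2O + CaO)
  SiO2 = 100 - (5.2 + 12.9 + 7.4) = 74.5%

74.5%


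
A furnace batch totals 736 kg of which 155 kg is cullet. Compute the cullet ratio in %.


Cullet ratio = (cullet mass / total batch mass) * 100
  Ratio = 155 / 736 * 100 = 21.06%

21.06%


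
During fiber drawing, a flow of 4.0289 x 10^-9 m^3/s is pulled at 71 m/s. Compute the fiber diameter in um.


Cross-sectional area from continuity:
  A = Q / v = 4.0289 x 10^-9 / 71 = 5.674507 x 10^-11 m^2
Diameter from circular cross-section:
  d = sqrt(4A / pi) * 10^6 (m -> um)
  d = sqrt(4 * 5.674507 x 10^-11 / pi) * 10^6 = 8.5 um

8.5 um


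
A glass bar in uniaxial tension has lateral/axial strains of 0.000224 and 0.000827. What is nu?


Poisson's ratio: nu = lateral strain / axial strain
  nu = 0.000224 / 0.000827 = 0.2709

0.2709


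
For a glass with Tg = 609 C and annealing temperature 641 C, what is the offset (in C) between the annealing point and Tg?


Offset = T_anneal - Tg:
  offset = 641 - 609 = 32 C

32 C


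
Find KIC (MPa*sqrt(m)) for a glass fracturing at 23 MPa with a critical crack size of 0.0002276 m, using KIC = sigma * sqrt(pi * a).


Fracture toughness: KIC = sigma * sqrt(pi * a)
  pi * a = pi * 0.0002276 = 0.000715026
  sqrt(pi * a) = 0.02674
  KIC = 23 * 0.02674 = 0.615 MPa*sqrt(m)

0.615 MPa*sqrt(m)


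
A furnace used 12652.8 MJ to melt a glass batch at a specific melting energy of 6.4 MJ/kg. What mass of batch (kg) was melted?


Rearrange E = m * s for m:
  m = E / s
  m = 12652.8 / 6.4 = 1977.0 kg

1977.0 kg


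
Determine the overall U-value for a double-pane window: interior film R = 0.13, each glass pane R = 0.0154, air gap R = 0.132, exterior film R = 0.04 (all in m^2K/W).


Total thermal resistance (series):
  R_total = R_in + R_glass + R_air + R_glass + R_out
  R_total = 0.13 + 0.0154 + 0.132 + 0.0154 + 0.04 = 0.3328 m^2K/W
U-value = 1 / R_total = 1 / 0.3328 = 3.005 W/m^2K

3.005 W/m^2K


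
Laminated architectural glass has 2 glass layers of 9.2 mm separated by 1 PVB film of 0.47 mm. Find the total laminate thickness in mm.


Total thickness = glass contribution + PVB contribution
  Glass: 2 * 9.2 = 18.4 mm
  PVB: 1 * 0.47 = 0.47 mm
  Total = 18.4 + 0.47 = 18.87 mm

18.87 mm


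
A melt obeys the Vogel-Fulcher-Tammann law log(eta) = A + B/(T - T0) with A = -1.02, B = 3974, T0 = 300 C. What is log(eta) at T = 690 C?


VFT equation: log(eta) = A + B / (T - T0)
  T - T0 = 690 - 300 = 390
  B / (T - T0) = 3974 / 390 = 10.19
  log(eta) = -1.02 + 10.19 = 9.17

9.17


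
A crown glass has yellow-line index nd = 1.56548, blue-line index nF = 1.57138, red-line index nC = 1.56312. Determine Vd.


Abbe number formula: Vd = (nd - 1) / (nF - nC)
  nd - 1 = 1.56548 - 1 = 0.56548
  nF - nC = 1.57138 - 1.56312 = 0.00826
  Vd = 0.56548 / 0.00826 = 68.46

68.46


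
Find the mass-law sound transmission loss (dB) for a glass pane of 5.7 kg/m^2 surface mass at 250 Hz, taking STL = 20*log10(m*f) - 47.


Mass law: STL = 20 * log10(m * f) - 47
  m * f = 5.7 * 250 = 1425
  log10(1425) = 3.15381
  STL = 20 * 3.15381 - 47 = 63.0762 - 47 = 16.1 dB

16.1 dB


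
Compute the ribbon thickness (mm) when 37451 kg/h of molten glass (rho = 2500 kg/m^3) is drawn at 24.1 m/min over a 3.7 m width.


Ribbon cross-section from mass balance:
  Volume rate = throughput / density = 37451 / 2500 = 14.9804 m^3/h
  thickness = volume rate / (speed * 60 * width), i.e.
  thickness = throughput / (60 * speed * width * density) * 1000
  thickness = 37451 / (60 * 24.1 * 3.7 * 2500) * 1000 = 2.8 mm

2.8 mm


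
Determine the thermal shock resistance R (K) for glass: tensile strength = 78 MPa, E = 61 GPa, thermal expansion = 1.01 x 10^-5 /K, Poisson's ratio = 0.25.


Thermal shock resistance: R = sigma * (1 - nu) / (E * alpha)
  Numerator = 78 * (1 - 0.25) = 58.5
  Denominator = 61 * 1000 * (1.01 x 10^-5) = 0.6161
  R = 58.5 / 0.6161 = 95.0 K

95.0 K


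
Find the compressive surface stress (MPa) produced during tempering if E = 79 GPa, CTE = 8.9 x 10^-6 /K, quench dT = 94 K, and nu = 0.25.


Tempering stress: sigma = E * alpha * dT / (1 - nu)
  E (MPa) = 79 * 1000 = 79000
  Numerator = 79000 * (8.9 x 10^-6) * 94 = 66.0914
  Denominator = 1 - 0.25 = 0.75
  sigma = 66.0914 / 0.75 = 88.1 MPa

88.1 MPa


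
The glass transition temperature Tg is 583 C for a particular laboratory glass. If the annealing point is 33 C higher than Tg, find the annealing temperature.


The annealing temperature is Tg plus the offset:
  T_anneal = 583 + 33 = 616 C

616 C


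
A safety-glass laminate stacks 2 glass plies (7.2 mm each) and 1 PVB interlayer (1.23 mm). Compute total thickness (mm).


Total thickness = glass contribution + PVB contribution
  Glass: 2 * 7.2 = 14.4 mm
  PVB: 1 * 1.23 = 1.23 mm
  Total = 14.4 + 1.23 = 15.63 mm

15.63 mm


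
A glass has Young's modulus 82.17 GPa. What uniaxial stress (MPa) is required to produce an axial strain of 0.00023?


Rearrange E = sigma / epsilon:
  sigma = E * epsilon
  E (MPa) = 82.17 * 1000 = 82170
  sigma = 82170 * 0.00023 = 18.9 MPa

18.9 MPa


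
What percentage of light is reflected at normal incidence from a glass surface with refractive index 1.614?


Fresnel reflectance at normal incidence:
  R = ((n - 1)/(n + 1))^2
  (n - 1)/(n + 1) = (1.614 - 1)/(1.614 + 1) = 0.234889
  R = 0.234889^2 = 0.0551728
  R(%) = 0.0551728 * 100 = 5.517%

5.517%


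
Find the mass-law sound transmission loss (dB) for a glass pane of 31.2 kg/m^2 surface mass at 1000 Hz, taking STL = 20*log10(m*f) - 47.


Mass law: STL = 20 * log10(m * f) - 47
  m * f = 31.2 * 1000 = 31200
  log10(31200) = 4.49415
  STL = 20 * 4.49415 - 47 = 89.883 - 47 = 42.9 dB

42.9 dB


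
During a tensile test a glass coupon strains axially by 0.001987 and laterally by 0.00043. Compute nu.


Poisson's ratio: nu = lateral strain / axial strain
  nu = 0.00043 / 0.001987 = 0.2164

0.2164


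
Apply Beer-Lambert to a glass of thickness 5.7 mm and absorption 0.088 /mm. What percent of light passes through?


Beer-Lambert law: T = exp(-alpha * thickness)
  exponent = -0.088 * 5.7 = -0.5016
  T = exp(-0.5016) = 0.6056
  Percentage = 0.6056 * 100 = 60.56%

60.56%


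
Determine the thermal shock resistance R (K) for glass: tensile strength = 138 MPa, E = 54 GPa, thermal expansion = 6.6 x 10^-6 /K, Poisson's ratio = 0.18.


Thermal shock resistance: R = sigma * (1 - nu) / (E * alpha)
  Numerator = 138 * (1 - 0.18) = 113.16
  Denominator = 54 * 1000 * (6.6 x 10^-6) = 0.3564
  R = 113.16 / 0.3564 = 317.5 K

317.5 K


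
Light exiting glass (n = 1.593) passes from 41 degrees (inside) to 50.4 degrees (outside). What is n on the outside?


Apply Snell's law: n1 * sin(theta1) = n2 * sin(theta2)
  n2 = n1 * sin(theta1) / sin(theta2)
  sin(41) = 0.656059
  sin(50.4) = 0.770513
  n2 = 1.593 * 0.656059 / 0.770513 = 1.3564

1.3564


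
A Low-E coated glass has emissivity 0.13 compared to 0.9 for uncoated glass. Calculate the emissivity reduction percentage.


Percentage reduction = (1 - coated/uncoated) * 100
  Ratio = 0.13 / 0.9 = 0.1444
  Reduction = (1 - 0.1444) * 100 = 85.6%

85.6%


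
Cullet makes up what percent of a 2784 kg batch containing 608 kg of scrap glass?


Cullet ratio = (cullet mass / total batch mass) * 100
  Ratio = 608 / 2784 * 100 = 21.84%

21.84%


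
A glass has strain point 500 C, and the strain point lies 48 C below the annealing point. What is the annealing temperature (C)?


T_anneal = T_strain + gap:
  T_anneal = 500 + 48 = 548 C

548 C


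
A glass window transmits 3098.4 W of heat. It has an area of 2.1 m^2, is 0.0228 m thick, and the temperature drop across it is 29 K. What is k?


Fourier's law rearranged: k = Q * t / (A * dT)
  Numerator = 3098.4 * 0.0228 = 70.64352
  Denominator = 2.1 * 29 = 60.9
  k = 70.64352 / 60.9 = 1.16 W/mK

1.16 W/mK


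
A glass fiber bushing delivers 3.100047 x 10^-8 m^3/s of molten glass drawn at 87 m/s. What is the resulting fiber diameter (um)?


Cross-sectional area from continuity:
  A = Q / v = 3.100047 x 10^-8 / 87 = 3.563272 x 10^-10 m^2
Diameter from circular cross-section:
  d = sqrt(4A / pi) * 10^6 (m -> um)
  d = sqrt(4 * 3.563272 x 10^-10 / pi) * 10^6 = 21.3 um

21.3 um


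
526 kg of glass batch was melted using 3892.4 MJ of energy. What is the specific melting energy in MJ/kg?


Rearrange E = m * s for s:
  s = E / m
  s = 3892.4 / 526 = 7.4 MJ/kg

7.4 MJ/kg


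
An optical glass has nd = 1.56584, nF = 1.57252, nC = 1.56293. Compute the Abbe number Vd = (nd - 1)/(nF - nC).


Abbe number formula: Vd = (nd - 1) / (nF - nC)
  nd - 1 = 1.56584 - 1 = 0.56584
  nF - nC = 1.57252 - 1.56293 = 0.00959
  Vd = 0.56584 / 0.00959 = 59.0

59.0


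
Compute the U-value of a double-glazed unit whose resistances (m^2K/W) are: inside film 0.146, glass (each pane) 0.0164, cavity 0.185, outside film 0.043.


Total thermal resistance (series):
  R_total = R_in + R_glass + R_air + R_glass + R_out
  R_total = 0.146 + 0.0164 + 0.185 + 0.0164 + 0.043 = 0.4068 m^2K/W
U-value = 1 / R_total = 1 / 0.4068 = 2.458 W/m^2K

2.458 W/m^2K


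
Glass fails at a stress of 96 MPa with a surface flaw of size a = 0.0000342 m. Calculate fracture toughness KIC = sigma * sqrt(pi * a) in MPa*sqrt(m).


Fracture toughness: KIC = sigma * sqrt(pi * a)
  pi * a = pi * 0.0000342 = 0.000107442
  sqrt(pi * a) = 0.010365
  KIC = 96 * 0.010365 = 0.995 MPa*sqrt(m)

0.995 MPa*sqrt(m)


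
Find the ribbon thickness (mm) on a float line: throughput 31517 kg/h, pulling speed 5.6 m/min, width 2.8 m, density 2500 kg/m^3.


Ribbon cross-section from mass balance:
  Volume rate = throughput / density = 31517 / 2500 = 12.6068 m^3/h
  thickness = volume rate / (speed * 60 * width), i.e.
  thickness = throughput / (60 * speed * width * density) * 1000
  thickness = 31517 / (60 * 5.6 * 2.8 * 2500) * 1000 = 13.4 mm

13.4 mm


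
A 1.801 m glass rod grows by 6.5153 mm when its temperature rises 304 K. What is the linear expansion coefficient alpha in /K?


Rearrange dL = alpha * L0 * dT for alpha:
  alpha = dL / (L0 * dT)
  alpha = (6.5153 / 1000) / (1.801 * 304) = 0.0000119 /K = 1.19 x 10^-5 /K

1.19 x 10^-5 /K


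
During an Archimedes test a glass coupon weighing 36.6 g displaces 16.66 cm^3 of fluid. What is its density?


Use the definition of density:
  rho = mass / volume
  rho = 36.6 / 16.66 = 2.197 g/cm^3

2.197 g/cm^3


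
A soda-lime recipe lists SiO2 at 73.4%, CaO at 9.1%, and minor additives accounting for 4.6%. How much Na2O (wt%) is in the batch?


Pieces sum to 100%:
  Na2O = 100 - (SiO2 + CaO + others)
  Na2O = 100 - (73.4 + 9.1 + 4.6) = 12.9%

12.9%


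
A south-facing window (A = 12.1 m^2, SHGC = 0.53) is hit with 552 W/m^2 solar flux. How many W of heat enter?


Solar heat gain: Q = Area * SHGC * Irradiance
  Q = 12.1 * 0.53 * 552 = 3540 W

3540 W


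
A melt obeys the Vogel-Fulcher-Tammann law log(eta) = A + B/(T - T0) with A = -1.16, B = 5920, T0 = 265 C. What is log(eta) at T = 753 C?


VFT equation: log(eta) = A + B / (T - T0)
  T - T0 = 753 - 265 = 488
  B / (T - T0) = 5920 / 488 = 12.131
  log(eta) = -1.16 + 12.131 = 10.971

10.971


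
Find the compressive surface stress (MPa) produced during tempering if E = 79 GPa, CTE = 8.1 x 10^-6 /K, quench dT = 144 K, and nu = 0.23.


Tempering stress: sigma = E * alpha * dT / (1 - nu)
  E (MPa) = 79 * 1000 = 79000
  Numerator = 79000 * (8.1 x 10^-6) * 144 = 92.1456
  Denominator = 1 - 0.23 = 0.77
  sigma = 92.1456 / 0.77 = 119.7 MPa

119.7 MPa


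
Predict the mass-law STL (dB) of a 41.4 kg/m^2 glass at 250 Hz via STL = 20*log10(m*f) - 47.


Mass law: STL = 20 * log10(m * f) - 47
  m * f = 41.4 * 250 = 10350
  log10(10350) = 4.01494
  STL = 20 * 4.01494 - 47 = 80.2988 - 47 = 33.3 dB

33.3 dB


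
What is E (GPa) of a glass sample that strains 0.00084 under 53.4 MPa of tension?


Young's modulus: E = stress / strain
  E = 53.4 MPa / 0.00084 = 63571.43 MPa
Convert to GPa: 63571.43 / 1000 = 63.57 GPa

63.57 GPa


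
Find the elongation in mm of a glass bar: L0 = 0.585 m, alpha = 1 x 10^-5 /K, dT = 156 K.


Thermal expansion formula: dL = alpha * L0 * dT
  dL = (1 x 10^-5) * 0.585 * 156 = 0.0009126 m
Convert to mm: 0.0009126 * 1000 = 0.9126 mm

0.9126 mm


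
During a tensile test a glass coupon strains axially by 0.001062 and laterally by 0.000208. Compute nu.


Poisson's ratio: nu = lateral strain / axial strain
  nu = 0.000208 / 0.001062 = 0.1959

0.1959


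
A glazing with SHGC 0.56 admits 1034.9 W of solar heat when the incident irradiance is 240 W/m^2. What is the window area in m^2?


Rearrange Q = Area * SHGC * Irradiance:
  Area = Q / (SHGC * Irradiance)
  Area = 1034.9 / (0.56 * 240) = 7.7 m^2

7.7 m^2


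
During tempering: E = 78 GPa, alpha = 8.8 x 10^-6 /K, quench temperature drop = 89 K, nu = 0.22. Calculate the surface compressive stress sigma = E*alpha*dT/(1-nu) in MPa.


Tempering stress: sigma = E * alpha * dT / (1 - nu)
  E (MPa) = 78 * 1000 = 78000
  Numerator = 78000 * (8.8 x 10^-6) * 89 = 61.0896
  Denominator = 1 - 0.22 = 0.78
  sigma = 61.0896 / 0.78 = 78.3 MPa

78.3 MPa


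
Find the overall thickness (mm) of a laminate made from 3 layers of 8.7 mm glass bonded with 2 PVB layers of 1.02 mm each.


Total thickness = glass contribution + PVB contribution
  Glass: 3 * 8.7 = 26.1 mm
  PVB: 2 * 1.02 = 2.04 mm
  Total = 26.1 + 2.04 = 28.14 mm

28.14 mm


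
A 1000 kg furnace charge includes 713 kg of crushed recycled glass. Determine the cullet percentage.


Cullet ratio = (cullet mass / total batch mass) * 100
  Ratio = 713 / 1000 * 100 = 71.3%

71.3%


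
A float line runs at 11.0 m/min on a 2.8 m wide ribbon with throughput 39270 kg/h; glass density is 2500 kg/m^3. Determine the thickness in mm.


Ribbon cross-section from mass balance:
  Volume rate = throughput / density = 39270 / 2500 = 15.708 m^3/h
  thickness = volume rate / (speed * 60 * width), i.e.
  thickness = throughput / (60 * speed * width * density) * 1000
  thickness = 39270 / (60 * 11.0 * 2.8 * 2500) * 1000 = 8.5 mm

8.5 mm


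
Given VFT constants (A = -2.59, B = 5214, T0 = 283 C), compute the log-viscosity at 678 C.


VFT equation: log(eta) = A + B / (T - T0)
  T - T0 = 678 - 283 = 395
  B / (T - T0) = 5214 / 395 = 13.2
  log(eta) = -2.59 + 13.2 = 10.61

10.61


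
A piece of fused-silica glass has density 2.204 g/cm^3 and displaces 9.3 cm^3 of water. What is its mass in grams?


Rearrange rho = m / V:
  m = rho * V
  m = 2.204 * 9.3 = 20.497 g

20.497 g


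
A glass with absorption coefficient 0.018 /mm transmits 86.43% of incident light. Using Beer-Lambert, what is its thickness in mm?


Rearrange T = exp(-alpha * thickness):
  thickness = -ln(T) / alpha
  T = 86.43/100 = 0.8643
  ln(T) = -0.14584
  -ln(T) = 0.14584
  thickness = 0.14584 / 0.018 = 8.1 mm

8.1 mm


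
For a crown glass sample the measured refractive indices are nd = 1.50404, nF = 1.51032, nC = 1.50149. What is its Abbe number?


Abbe number formula: Vd = (nd - 1) / (nF - nC)
  nd - 1 = 1.50404 - 1 = 0.50404
  nF - nC = 1.51032 - 1.50149 = 0.00883
  Vd = 0.50404 / 0.00883 = 57.08

57.08


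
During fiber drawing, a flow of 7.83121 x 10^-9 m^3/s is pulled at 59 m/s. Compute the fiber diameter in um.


Cross-sectional area from continuity:
  A = Q / v = 7.83121 x 10^-9 / 59 = 1.327324 x 10^-10 m^2
Diameter from circular cross-section:
  d = sqrt(4A / pi) * 10^6 (m -> um)
  d = sqrt(4 * 1.327324 x 10^-10 / pi) * 10^6 = 13.0 um

13.0 um


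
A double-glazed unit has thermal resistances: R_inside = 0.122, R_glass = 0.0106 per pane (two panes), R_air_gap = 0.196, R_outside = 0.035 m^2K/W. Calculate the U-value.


Total thermal resistance (series):
  R_total = R_in + R_glass + R_air + R_glass + R_out
  R_total = 0.122 + 0.0106 + 0.196 + 0.0106 + 0.035 = 0.3742 m^2K/W
U-value = 1 / R_total = 1 / 0.3742 = 2.672 W/m^2K

2.672 W/m^2K


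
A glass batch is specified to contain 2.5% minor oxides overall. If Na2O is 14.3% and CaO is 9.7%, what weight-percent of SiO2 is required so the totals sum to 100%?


Known pieces sum to 100%:
  SiO2 = 100 - (others + Na2O + CaO)
  SiO2 = 100 - (2.5 + 14.3 + 9.7) = 73.5%

73.5%


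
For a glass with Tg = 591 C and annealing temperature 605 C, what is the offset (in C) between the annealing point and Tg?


Offset = T_anneal - Tg:
  offset = 605 - 591 = 14 C

14 C


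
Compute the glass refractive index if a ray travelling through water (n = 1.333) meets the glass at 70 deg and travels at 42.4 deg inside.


Apply Snell's law: n1 * sin(theta1) = n2 * sin(theta2)
  n2 = n1 * sin(theta1) / sin(theta2)
  sin(70) = 0.939693
  sin(42.4) = 0.674302
  n2 = 1.333 * 0.939693 / 0.674302 = 1.8576

1.8576


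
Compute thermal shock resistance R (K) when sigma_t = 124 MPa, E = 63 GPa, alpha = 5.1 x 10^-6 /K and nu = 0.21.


Thermal shock resistance: R = sigma * (1 - nu) / (E * alpha)
  Numerator = 124 * (1 - 0.21) = 97.96
  Denominator = 63 * 1000 * (5.1 x 10^-6) = 0.3213
  R = 97.96 / 0.3213 = 304.9 K

304.9 K


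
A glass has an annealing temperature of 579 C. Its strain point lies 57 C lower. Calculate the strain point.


Strain point = annealing point - difference:
  T_strain = 579 - 57 = 522 C

522 C


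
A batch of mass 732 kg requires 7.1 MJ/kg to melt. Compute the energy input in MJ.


Total energy = mass * specific energy
  E = 732 * 7.1 = 5197.2 MJ

5197.2 MJ


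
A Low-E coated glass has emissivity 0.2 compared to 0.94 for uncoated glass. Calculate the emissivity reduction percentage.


Percentage reduction = (1 - coated/uncoated) * 100
  Ratio = 0.2 / 0.94 = 0.2128
  Reduction = (1 - 0.2128) * 100 = 78.7%

78.7%


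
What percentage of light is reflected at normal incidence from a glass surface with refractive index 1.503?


Fresnel reflectance at normal incidence:
  R = ((n - 1)/(n + 1))^2
  (n - 1)/(n + 1) = (1.503 - 1)/(1.503 + 1) = 0.200959
  R = 0.200959^2 = 0.0403845
  R(%) = 0.0403845 * 100 = 4.038%

4.038%


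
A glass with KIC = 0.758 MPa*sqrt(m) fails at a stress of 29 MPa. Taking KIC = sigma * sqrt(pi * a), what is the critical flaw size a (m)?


Rearrange KIC = sigma * sqrt(pi * a):
  sqrt(pi * a) = KIC / sigma
  sqrt(pi * a) = 0.758 / 29 = 0.026138
  a = (KIC / sigma)^2 / pi
  a = 0.026138^2 / pi = 0.0002175 m

0.0002175 m


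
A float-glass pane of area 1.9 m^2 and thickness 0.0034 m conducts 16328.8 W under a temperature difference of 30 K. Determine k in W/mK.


Fourier's law rearranged: k = Q * t / (A * dT)
  Numerator = 16328.8 * 0.0034 = 55.51792
  Denominator = 1.9 * 30 = 57.0
  k = 55.51792 / 57.0 = 0.974 W/mK

0.974 W/mK


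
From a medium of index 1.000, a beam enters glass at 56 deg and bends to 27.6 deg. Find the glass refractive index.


Apply Snell's law: n1 * sin(theta1) = n2 * sin(theta2)
  n2 = n1 * sin(theta1) / sin(theta2)
  sin(56) = 0.829038
  sin(27.6) = 0.463296
  n2 = 1.000 * 0.829038 / 0.463296 = 1.7894

1.7894


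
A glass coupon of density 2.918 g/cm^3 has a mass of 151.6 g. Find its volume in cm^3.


Rearrange rho = m / V:
  V = m / rho
  V = 151.6 / 2.918 = 51.953 cm^3

51.953 cm^3


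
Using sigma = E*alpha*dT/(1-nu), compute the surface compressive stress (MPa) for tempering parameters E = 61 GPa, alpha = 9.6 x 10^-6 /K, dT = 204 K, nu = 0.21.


Tempering stress: sigma = E * alpha * dT / (1 - nu)
  E (MPa) = 61 * 1000 = 61000
  Numerator = 61000 * (9.6 x 10^-6) * 204 = 119.4624
  Denominator = 1 - 0.21 = 0.79
  sigma = 119.4624 / 0.79 = 151.2 MPa

151.2 MPa


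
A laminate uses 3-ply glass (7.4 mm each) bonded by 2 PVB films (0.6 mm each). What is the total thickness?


Total thickness = glass contribution + PVB contribution
  Glass: 3 * 7.4 = 22.2 mm
  PVB: 2 * 0.6 = 1.2 mm
  Total = 22.2 + 1.2 = 23.4 mm

23.4 mm


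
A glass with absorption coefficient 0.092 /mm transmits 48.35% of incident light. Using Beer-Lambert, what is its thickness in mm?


Rearrange T = exp(-alpha * thickness):
  thickness = -ln(T) / alpha
  T = 48.35/100 = 0.4835
  ln(T) = -0.7267
  -ln(T) = 0.7267
  thickness = 0.7267 / 0.092 = 7.9 mm

7.9 mm


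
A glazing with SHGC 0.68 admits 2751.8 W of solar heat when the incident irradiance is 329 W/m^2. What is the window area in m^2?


Rearrange Q = Area * SHGC * Irradiance:
  Area = Q / (SHGC * Irradiance)
  Area = 2751.8 / (0.68 * 329) = 12.3 m^2

12.3 m^2


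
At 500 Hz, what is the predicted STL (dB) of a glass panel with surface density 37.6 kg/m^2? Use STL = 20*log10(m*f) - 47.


Mass law: STL = 20 * log10(m * f) - 47
  m * f = 37.6 * 500 = 18800
  log10(18800) = 4.27416
  STL = 20 * 4.27416 - 47 = 85.4832 - 47 = 38.5 dB

38.5 dB


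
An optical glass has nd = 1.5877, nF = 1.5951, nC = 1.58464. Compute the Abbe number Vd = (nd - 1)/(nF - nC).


Abbe number formula: Vd = (nd - 1) / (nF - nC)
  nd - 1 = 1.5877 - 1 = 0.5877
  nF - nC = 1.5951 - 1.58464 = 0.01046
  Vd = 0.5877 / 0.01046 = 56.19

56.19


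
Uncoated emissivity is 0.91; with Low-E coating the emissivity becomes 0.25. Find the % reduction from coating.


Percentage reduction = (1 - coated/uncoated) * 100
  Ratio = 0.25 / 0.91 = 0.2747
  Reduction = (1 - 0.2747) * 100 = 72.5%

72.5%


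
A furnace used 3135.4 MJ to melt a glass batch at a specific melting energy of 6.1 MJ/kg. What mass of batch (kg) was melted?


Rearrange E = m * s for m:
  m = E / s
  m = 3135.4 / 6.1 = 514.0 kg

514.0 kg


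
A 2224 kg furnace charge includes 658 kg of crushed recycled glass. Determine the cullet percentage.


Cullet ratio = (cullet mass / total batch mass) * 100
  Ratio = 658 / 2224 * 100 = 29.59%

29.59%


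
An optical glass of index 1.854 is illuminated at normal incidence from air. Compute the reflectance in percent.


Fresnel reflectance at normal incidence:
  R = ((n - 1)/(n + 1))^2
  (n - 1)/(n + 1) = (1.854 - 1)/(1.854 + 1) = 0.299229
  R = 0.299229^2 = 0.089538
  R(%) = 0.089538 * 100 = 8.954%

8.954%


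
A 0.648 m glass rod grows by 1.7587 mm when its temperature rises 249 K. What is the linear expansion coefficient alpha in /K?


Rearrange dL = alpha * L0 * dT for alpha:
  alpha = dL / (L0 * dT)
  alpha = (1.7587 / 1000) / (0.648 * 249) = 0.0000109 /K = 1.09 x 10^-5 /K

1.09 x 10^-5 /K


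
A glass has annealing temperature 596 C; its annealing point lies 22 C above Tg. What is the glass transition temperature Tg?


Rearrange T_anneal = Tg + offset for Tg:
  Tg = T_anneal - offset = 596 - 22 = 574 C

574 C


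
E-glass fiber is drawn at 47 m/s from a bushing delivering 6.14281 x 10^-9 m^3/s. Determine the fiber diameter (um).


Cross-sectional area from continuity:
  A = Q / v = 6.14281 x 10^-9 / 47 = 1.306981 x 10^-10 m^2
Diameter from circular cross-section:
  d = sqrt(4A / pi) * 10^6 (m -> um)
  d = sqrt(4 * 1.306981 x 10^-10 / pi) * 10^6 = 12.9 um

12.9 um


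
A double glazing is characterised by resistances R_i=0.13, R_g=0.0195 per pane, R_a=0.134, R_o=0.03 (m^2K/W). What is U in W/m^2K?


Total thermal resistance (series):
  R_total = R_in + R_glass + R_air + R_glass + R_out
  R_total = 0.13 + 0.0195 + 0.134 + 0.0195 + 0.03 = 0.333 m^2K/W
U-value = 1 / R_total = 1 / 0.333 = 3.003 W/m^2K

3.003 W/m^2K


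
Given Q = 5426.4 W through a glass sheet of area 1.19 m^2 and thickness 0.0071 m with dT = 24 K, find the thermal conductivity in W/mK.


Fourier's law rearranged: k = Q * t / (A * dT)
  Numerator = 5426.4 * 0.0071 = 38.52744
  Denominator = 1.19 * 24 = 28.56
  k = 38.52744 / 28.56 = 1.349 W/mK

1.349 W/mK


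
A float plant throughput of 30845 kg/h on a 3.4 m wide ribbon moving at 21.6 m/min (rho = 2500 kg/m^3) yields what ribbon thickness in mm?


Ribbon cross-section from mass balance:
  Volume rate = throughput / density = 30845 / 2500 = 12.338 m^3/h
  thickness = volume rate / (speed * 60 * width), i.e.
  thickness = throughput / (60 * speed * width * density) * 1000
  thickness = 30845 / (60 * 21.6 * 3.4 * 2500) * 1000 = 2.8 mm

2.8 mm
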